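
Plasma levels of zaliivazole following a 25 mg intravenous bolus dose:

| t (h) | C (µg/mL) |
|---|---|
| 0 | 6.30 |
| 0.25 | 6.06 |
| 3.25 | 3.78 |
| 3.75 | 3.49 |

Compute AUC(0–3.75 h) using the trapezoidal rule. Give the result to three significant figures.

AUC = 18.1 µg/mL·h

Trapezoidal AUC_0→3.75:
  [0→0.25]: (6.30+6.06)/2 × 0.25 = 1.545
  [0.25→3.25]: (6.06+3.78)/2 × 3 = 14.76
  [3.25→3.75]: (3.78+3.49)/2 × 0.5 = 1.8175
  Sum = 18.1225 µg/mL·h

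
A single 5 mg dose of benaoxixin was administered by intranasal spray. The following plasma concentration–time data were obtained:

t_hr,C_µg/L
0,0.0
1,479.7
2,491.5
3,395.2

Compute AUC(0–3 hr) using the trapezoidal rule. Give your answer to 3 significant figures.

Trapezoidal AUC_0→3:
  [0→1]: (0.0+479.7)/2 × 1 = 239.85
  [1→2]: (479.7+491.5)/2 × 1 = 485.6
  [2→3]: (491.5+395.2)/2 × 1 = 443.35
  Sum = 1168.8 µg/L·hr

AUC = 1170 µg/L·hr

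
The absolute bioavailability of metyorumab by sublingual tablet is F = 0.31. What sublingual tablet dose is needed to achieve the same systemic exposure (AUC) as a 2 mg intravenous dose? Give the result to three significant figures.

For equal systemic exposure: F × D_ev = D_iv
D_ev = D_iv / F = 2 / 0.31 = 6.45161 mg

D_sublingual = 6.45 mg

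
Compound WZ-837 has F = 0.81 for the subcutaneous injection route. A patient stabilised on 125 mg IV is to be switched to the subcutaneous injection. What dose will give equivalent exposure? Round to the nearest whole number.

D_subcutaneous = 154 mg

For equal systemic exposure: F × D_ev = D_iv
D_ev = D_iv / F = 125 / 0.81 = 154.321 mg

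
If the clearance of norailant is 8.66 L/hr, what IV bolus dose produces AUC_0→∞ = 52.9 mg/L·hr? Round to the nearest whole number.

Dose_iv = CL × AUC_0→∞
     = 8.66 × 52.9 = 458.114 mg

Dose = 458 mg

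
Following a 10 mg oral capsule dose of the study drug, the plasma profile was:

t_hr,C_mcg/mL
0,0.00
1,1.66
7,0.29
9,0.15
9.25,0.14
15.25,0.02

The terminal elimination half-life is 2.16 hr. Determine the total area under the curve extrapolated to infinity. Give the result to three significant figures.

AUC = 7.70 mcg/mL·hr

Trapezoidal AUC_0→15.25:
  [0→1]: (0.00+1.66)/2 × 1 = 0.83
  [1→7]: (1.66+0.29)/2 × 6 = 5.85
  [7→9]: (0.29+0.15)/2 × 2 = 0.44
  [9→9.25]: (0.15+0.14)/2 × 0.25 = 0.03625
  [9.25→15.25]: (0.14+0.02)/2 × 6 = 0.48
  Sum = 7.63625 mcg/mL·hr
k_e = ln2 / t½ = 0.693147 / 2.16 = 0.3209 hr^-1
Extrapolated tail: C_last / k_e = 0.02 / 0.3209 = 0.062
AUC_0→∞ = 7.63625 + 0.062 = 7.69825 mcg/mL·hr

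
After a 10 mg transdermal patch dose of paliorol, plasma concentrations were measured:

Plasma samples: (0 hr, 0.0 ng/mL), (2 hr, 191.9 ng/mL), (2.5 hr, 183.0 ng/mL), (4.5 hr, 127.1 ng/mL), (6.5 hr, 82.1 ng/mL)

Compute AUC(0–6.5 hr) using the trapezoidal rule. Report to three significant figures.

Trapezoidal AUC_0→6.5:
  [0→2]: (0.0+191.9)/2 × 2 = 191.9
  [2→2.5]: (191.9+183.0)/2 × 0.5 = 93.725
  [2.5→4.5]: (183.0+127.1)/2 × 2 = 310.1
  [4.5→6.5]: (127.1+82.1)/2 × 2 = 209.2
  Sum = 804.925 ng/mL·hr

AUC = 805 ng/mL·hr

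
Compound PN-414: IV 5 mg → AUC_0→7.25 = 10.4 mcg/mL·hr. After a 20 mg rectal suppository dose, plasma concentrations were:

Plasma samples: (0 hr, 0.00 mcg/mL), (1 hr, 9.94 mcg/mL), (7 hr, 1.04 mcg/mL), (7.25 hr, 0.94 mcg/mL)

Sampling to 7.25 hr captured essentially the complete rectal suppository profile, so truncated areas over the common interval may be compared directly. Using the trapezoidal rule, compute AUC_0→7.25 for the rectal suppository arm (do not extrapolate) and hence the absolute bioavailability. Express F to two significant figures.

Trapezoidal AUC_0→7.25 (rectal suppository):
  [0→1]: (0.00+9.94)/2 × 1 = 4.97
  [1→7]: (9.94+1.04)/2 × 6 = 32.94
  [7→7.25]: (1.04+0.94)/2 × 0.25 = 0.2475
  Sum = 38.1575 mcg/mL·hr
F = (AUC_ev/D_ev)/(AUC_iv/D_iv) = (38.1575/20)/(10.4/5) = 1.907875/2.08 = 0.9172

F = 0.92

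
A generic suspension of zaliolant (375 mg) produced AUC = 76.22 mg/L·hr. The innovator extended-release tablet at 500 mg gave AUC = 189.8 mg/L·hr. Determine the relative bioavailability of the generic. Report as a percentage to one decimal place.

F_rel = (AUC_test/D_test) / (AUC_ref/D_ref)
      = (76.22/375) / (189.8/500)
      = 0.203253 / 0.3796 = 0.5354 = 53.54%

F_rel = 53.5%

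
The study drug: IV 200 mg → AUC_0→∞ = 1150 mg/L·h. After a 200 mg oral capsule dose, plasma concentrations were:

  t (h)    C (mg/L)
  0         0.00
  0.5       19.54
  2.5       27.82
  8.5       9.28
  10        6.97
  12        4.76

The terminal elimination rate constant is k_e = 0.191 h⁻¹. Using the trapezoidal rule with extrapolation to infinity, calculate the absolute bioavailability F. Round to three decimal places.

F = 0.185

Trapezoidal AUC_0→12 (oral capsule):
  [0→0.5]: (0.00+19.54)/2 × 0.5 = 4.885
  [0.5→2.5]: (19.54+27.82)/2 × 2 = 47.36
  [2.5→8.5]: (27.82+9.28)/2 × 6 = 111.3
  [8.5→10]: (9.28+6.97)/2 × 1.5 = 12.1875
  [10→12]: (6.97+4.76)/2 × 2 = 11.73
  Sum = 187.4625 mg/L·h
Tail: C_last/k_e = 4.76/0.191 = 24.921
AUC_0→∞ (oral capsule) = 187.4625 + 24.921 = 212.3835 mg/L·h
F = (AUC_ev/D_ev)/(AUC_iv/D_iv) = (212.3835/200)/(1150/200) = 1.0619175/5.75 = 0.1847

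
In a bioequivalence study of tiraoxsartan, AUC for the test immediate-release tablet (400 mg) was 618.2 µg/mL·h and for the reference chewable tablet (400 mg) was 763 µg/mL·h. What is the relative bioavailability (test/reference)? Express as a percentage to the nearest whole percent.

F_rel = 81%

F_rel = (AUC_test/D_test) / (AUC_ref/D_ref)
      = (618.2/400) / (763/400)
      = 1.5455 / 1.9075 = 0.8102 = 81.02%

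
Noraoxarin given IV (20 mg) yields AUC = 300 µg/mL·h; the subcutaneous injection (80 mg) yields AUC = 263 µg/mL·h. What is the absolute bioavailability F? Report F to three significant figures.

F = 0.219

F = (AUC_ev / D_ev) / (AUC_iv / D_iv)
  = (263/80) / (300/20)
  = 3.2875 / 15 = 0.2192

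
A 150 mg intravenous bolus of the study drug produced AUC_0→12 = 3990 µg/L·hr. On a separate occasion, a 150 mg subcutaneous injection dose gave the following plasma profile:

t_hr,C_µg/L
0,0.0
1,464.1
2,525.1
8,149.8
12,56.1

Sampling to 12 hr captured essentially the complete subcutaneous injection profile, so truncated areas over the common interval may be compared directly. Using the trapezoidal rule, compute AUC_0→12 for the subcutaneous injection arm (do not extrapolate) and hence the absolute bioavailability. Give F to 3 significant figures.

Trapezoidal AUC_0→12 (subcutaneous injection):
  [0→1]: (0.0+464.1)/2 × 1 = 232.05
  [1→2]: (464.1+525.1)/2 × 1 = 494.6
  [2→8]: (525.1+149.8)/2 × 6 = 2024.7
  [8→12]: (149.8+56.1)/2 × 4 = 411.8
  Sum = 3163.15 µg/L·hr
F = (AUC_ev/D_ev)/(AUC_iv/D_iv) = (3163.15/150)/(3990/150) = 21.0877/26.6 = 0.7928

F = 0.793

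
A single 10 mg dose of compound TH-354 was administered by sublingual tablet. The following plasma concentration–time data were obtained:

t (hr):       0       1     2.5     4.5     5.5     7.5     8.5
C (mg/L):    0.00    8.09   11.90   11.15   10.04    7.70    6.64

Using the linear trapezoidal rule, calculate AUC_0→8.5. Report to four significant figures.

AUC = 77.59 mg/L·hr

Trapezoidal AUC_0→8.5:
  [0→1]: (0.00+8.09)/2 × 1 = 4.045
  [1→2.5]: (8.09+11.90)/2 × 1.5 = 14.9925
  [2.5→4.5]: (11.90+11.15)/2 × 2 = 23.05
  [4.5→5.5]: (11.15+10.04)/2 × 1 = 10.595
  [5.5→7.5]: (10.04+7.70)/2 × 2 = 17.74
  [7.5→8.5]: (7.70+6.64)/2 × 1 = 7.17
  Sum = 77.5925 mg/L·hr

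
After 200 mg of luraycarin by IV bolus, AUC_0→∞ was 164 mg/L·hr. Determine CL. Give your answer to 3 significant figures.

CL = Dose_iv / AUC_0→∞
   = 200 / 164 = 1.21951 L/hr

CL = 1.22 L/hr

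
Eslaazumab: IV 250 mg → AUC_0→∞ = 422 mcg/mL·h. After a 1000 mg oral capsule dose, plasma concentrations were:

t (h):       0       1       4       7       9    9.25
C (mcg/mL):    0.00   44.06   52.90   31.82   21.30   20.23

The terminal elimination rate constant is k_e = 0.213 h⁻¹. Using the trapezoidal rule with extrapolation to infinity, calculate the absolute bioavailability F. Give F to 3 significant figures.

Trapezoidal AUC_0→9.25 (oral capsule):
  [0→1]: (0.00+44.06)/2 × 1 = 22.03
  [1→4]: (44.06+52.90)/2 × 3 = 145.44
  [4→7]: (52.90+31.82)/2 × 3 = 127.08
  [7→9]: (31.82+21.30)/2 × 2 = 53.12
  [9→9.25]: (21.30+20.23)/2 × 0.25 = 5.19125
  Sum = 352.86125 mcg/mL·h
Tail: C_last/k_e = 20.23/0.213 = 94.977
AUC_0→∞ (oral capsule) = 352.86125 + 94.977 = 447.83825 mcg/mL·h
F = (AUC_ev/D_ev)/(AUC_iv/D_iv) = (447.83825/1000)/(422/250) = 0.44783825/1.688 = 0.2653

F = 0.265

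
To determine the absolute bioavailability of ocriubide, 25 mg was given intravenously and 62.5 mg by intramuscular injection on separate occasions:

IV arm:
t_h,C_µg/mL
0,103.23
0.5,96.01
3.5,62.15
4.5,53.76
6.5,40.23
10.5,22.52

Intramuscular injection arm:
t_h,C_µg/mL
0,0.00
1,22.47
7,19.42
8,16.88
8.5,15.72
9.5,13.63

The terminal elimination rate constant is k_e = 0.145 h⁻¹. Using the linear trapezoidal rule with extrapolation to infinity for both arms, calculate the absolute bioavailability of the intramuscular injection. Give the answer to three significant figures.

F = 0.151

Trapezoidal AUC_0→10.5 (IV):
  [0→0.5]: (103.23+96.01)/2 × 0.5 = 49.81
  [0.5→3.5]: (96.01+62.15)/2 × 3 = 237.24
  [3.5→4.5]: (62.15+53.76)/2 × 1 = 57.955
  [4.5→6.5]: (53.76+40.23)/2 × 2 = 93.99
  [6.5→10.5]: (40.23+22.52)/2 × 4 = 125.5
  Sum = 564.495 µg/mL·h
IV tail: 22.52/0.145 = 155.310; AUC_iv,0→∞ = 564.495 + 155.310 = 719.805 µg/mL·h
Trapezoidal AUC_0→9.5 (intramuscular injection):
  [0→1]: (0.00+22.47)/2 × 1 = 11.235
  [1→7]: (22.47+19.42)/2 × 6 = 125.67
  [7→8]: (19.42+16.88)/2 × 1 = 18.15
  [8→8.5]: (16.88+15.72)/2 × 0.5 = 8.15
  [8.5→9.5]: (15.72+13.63)/2 × 1 = 14.675
  Sum = 177.88 µg/mL·h
intramuscular injection tail: 13.63/0.145 = 94.000; AUC_ev,0→∞ = 177.88 + 94.000 = 271.88 µg/mL·h
F = (AUC_ev/D_ev)/(AUC_iv/D_iv) = (271.88/62.5)/(719.805/25) = 4.35008/28.7922 = 0.1511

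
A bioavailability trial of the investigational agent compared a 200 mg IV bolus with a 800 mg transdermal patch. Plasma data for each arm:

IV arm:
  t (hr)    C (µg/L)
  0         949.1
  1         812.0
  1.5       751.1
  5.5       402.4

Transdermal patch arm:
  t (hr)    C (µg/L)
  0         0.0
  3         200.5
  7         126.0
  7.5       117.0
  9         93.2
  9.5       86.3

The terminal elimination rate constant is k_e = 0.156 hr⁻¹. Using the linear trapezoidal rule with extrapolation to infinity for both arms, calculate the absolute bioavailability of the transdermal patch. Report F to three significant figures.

Trapezoidal AUC_0→5.5 (IV):
  [0→1]: (949.1+812.0)/2 × 1 = 880.55
  [1→1.5]: (812.0+751.1)/2 × 0.5 = 390.775
  [1.5→5.5]: (751.1+402.4)/2 × 4 = 2307.0
  Sum = 3578.325 µg/L·hr
IV tail: 402.4/0.156 = 2579.487; AUC_iv,0→∞ = 3578.325 + 2579.487 = 6157.812 µg/L·hr
Trapezoidal AUC_0→9.5 (transdermal patch):
  [0→3]: (0.0+200.5)/2 × 3 = 300.75
  [3→7]: (200.5+126.0)/2 × 4 = 653.0
  [7→7.5]: (126.0+117.0)/2 × 0.5 = 60.75
  [7.5→9]: (117.0+93.2)/2 × 1.5 = 157.65
  [9→9.5]: (93.2+86.3)/2 × 0.5 = 44.875
  Sum = 1217.025 µg/L·hr
transdermal patch tail: 86.3/0.156 = 553.205; AUC_ev,0→∞ = 1217.025 + 553.205 = 1770.23 µg/L·hr
F = (AUC_ev/D_ev)/(AUC_iv/D_iv) = (1770.23/800)/(6157.812/200) = 2.2127875/30.78906 = 0.0719

F = 0.0719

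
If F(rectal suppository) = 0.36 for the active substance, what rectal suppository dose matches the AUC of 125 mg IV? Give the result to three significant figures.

For equal systemic exposure: F × D_ev = D_iv
D_ev = D_iv / F = 125 / 0.36 = 347.222 mg

D_rectal = 347 mg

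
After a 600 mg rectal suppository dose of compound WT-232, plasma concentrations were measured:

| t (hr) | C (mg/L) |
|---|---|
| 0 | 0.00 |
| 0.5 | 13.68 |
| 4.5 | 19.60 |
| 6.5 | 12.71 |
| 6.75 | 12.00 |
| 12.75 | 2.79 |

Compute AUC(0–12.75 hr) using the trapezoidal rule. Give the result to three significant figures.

Trapezoidal AUC_0→12.75:
  [0→0.5]: (0.00+13.68)/2 × 0.5 = 3.42
  [0.5→4.5]: (13.68+19.60)/2 × 4 = 66.56
  [4.5→6.5]: (19.60+12.71)/2 × 2 = 32.31
  [6.5→6.75]: (12.71+12.00)/2 × 0.25 = 3.08875
  [6.75→12.75]: (12.00+2.79)/2 × 6 = 44.37
  Sum = 149.74875 mg/L·hr

AUC = 150 mg/L·hr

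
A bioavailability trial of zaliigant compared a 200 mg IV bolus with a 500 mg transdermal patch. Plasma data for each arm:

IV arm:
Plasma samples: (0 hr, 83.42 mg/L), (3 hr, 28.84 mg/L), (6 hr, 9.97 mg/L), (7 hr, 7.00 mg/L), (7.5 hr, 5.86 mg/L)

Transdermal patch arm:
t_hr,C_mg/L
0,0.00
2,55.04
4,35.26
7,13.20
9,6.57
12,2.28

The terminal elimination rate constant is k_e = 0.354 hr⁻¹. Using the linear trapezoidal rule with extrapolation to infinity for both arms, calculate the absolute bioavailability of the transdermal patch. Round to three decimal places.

F = 0.404

Trapezoidal AUC_0→7.5 (IV):
  [0→3]: (83.42+28.84)/2 × 3 = 168.39
  [3→6]: (28.84+9.97)/2 × 3 = 58.215
  [6→7]: (9.97+7.00)/2 × 1 = 8.485
  [7→7.5]: (7.00+5.86)/2 × 0.5 = 3.215
  Sum = 238.305 mg/L·hr
IV tail: 5.86/0.354 = 16.554; AUC_iv,0→∞ = 238.305 + 16.554 = 254.859 mg/L·hr
Trapezoidal AUC_0→12 (transdermal patch):
  [0→2]: (0.00+55.04)/2 × 2 = 55.04
  [2→4]: (55.04+35.26)/2 × 2 = 90.3
  [4→7]: (35.26+13.20)/2 × 3 = 72.69
  [7→9]: (13.20+6.57)/2 × 2 = 19.77
  [9→12]: (6.57+2.28)/2 × 3 = 13.275
  Sum = 251.075 mg/L·hr
transdermal patch tail: 2.28/0.354 = 6.441; AUC_ev,0→∞ = 251.075 + 6.441 = 257.516 mg/L·hr
F = (AUC_ev/D_ev)/(AUC_iv/D_iv) = (257.516/500)/(254.859/200) = 0.515032/1.274295 = 0.4042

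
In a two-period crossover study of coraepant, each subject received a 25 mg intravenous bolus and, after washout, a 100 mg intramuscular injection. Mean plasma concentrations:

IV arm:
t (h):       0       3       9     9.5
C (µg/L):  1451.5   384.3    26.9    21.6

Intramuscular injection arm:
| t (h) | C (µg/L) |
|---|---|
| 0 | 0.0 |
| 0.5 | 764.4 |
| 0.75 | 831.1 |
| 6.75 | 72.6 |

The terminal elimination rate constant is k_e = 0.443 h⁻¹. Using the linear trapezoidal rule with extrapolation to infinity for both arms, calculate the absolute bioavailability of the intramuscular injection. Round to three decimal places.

Trapezoidal AUC_0→9.5 (IV):
  [0→3]: (1451.5+384.3)/2 × 3 = 2753.7
  [3→9]: (384.3+26.9)/2 × 6 = 1233.6
  [9→9.5]: (26.9+21.6)/2 × 0.5 = 12.125
  Sum = 3999.425 µg/L·h
IV tail: 21.6/0.443 = 48.758; AUC_iv,0→∞ = 3999.425 + 48.758 = 4048.183 µg/L·h
Trapezoidal AUC_0→6.75 (intramuscular injection):
  [0→0.5]: (0.0+764.4)/2 × 0.5 = 191.1
  [0.5→0.75]: (764.4+831.1)/2 × 0.25 = 199.4375
  [0.75→6.75]: (831.1+72.6)/2 × 6 = 2711.1
  Sum = 3101.6375 µg/L·h
intramuscular injection tail: 72.6/0.443 = 163.883; AUC_ev,0→∞ = 3101.6375 + 163.883 = 3265.5205 µg/L·h
F = (AUC_ev/D_ev)/(AUC_iv/D_iv) = (3265.5205/100)/(4048.183/25) = 32.655205/161.92732 = 0.2017

F = 0.202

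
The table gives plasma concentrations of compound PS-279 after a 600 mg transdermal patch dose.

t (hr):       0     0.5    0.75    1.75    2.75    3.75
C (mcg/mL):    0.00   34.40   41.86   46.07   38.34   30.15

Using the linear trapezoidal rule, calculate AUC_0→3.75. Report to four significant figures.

AUC = 138.5 mcg/mL·hr

Trapezoidal AUC_0→3.75:
  [0→0.5]: (0.00+34.40)/2 × 0.5 = 8.6
  [0.5→0.75]: (34.40+41.86)/2 × 0.25 = 9.5325
  [0.75→1.75]: (41.86+46.07)/2 × 1 = 43.965
  [1.75→2.75]: (46.07+38.34)/2 × 1 = 42.205
  [2.75→3.75]: (38.34+30.15)/2 × 1 = 34.245
  Sum = 138.5475 mcg/mL·hr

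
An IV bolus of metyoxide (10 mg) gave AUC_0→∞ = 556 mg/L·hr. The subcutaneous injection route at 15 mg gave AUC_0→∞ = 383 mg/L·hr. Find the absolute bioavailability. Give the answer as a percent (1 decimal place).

F = 45.9%

F = (AUC_ev / D_ev) / (AUC_iv / D_iv)
  = (383/15) / (556/10)
  = 25.5333 / 55.6 = 0.4592
  = 45.92%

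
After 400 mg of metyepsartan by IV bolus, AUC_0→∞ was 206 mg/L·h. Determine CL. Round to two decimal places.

CL = 1.94 L/h

CL = Dose_iv / AUC_0→∞
   = 400 / 206 = 1.94175 L/h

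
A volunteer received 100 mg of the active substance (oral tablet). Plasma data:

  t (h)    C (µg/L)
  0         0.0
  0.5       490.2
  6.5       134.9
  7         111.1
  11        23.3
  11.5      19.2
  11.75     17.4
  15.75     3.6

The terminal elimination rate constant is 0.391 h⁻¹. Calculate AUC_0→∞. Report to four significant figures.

Trapezoidal AUC_0→15.75:
  [0→0.5]: (0.0+490.2)/2 × 0.5 = 122.55
  [0.5→6.5]: (490.2+134.9)/2 × 6 = 1875.3
  [6.5→7]: (134.9+111.1)/2 × 0.5 = 61.5
  [7→11]: (111.1+23.3)/2 × 4 = 268.8
  [11→11.5]: (23.3+19.2)/2 × 0.5 = 10.625
  [11.5→11.75]: (19.2+17.4)/2 × 0.25 = 4.575
  [11.75→15.75]: (17.4+3.6)/2 × 4 = 42.0
  Sum = 2385.35 µg/L·h
Extrapolated tail: C_last / k_e = 3.6 / 0.391 = 9.207
AUC_0→∞ = 2385.35 + 9.207 = 2394.557 µg/L·h

AUC = 2395 µg/L·h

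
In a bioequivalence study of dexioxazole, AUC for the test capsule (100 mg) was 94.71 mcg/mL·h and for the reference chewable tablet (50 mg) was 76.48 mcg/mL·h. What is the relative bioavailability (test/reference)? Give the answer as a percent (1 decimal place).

F_rel = 61.9%

F_rel = (AUC_test/D_test) / (AUC_ref/D_ref)
      = (94.71/100) / (76.48/50)
      = 0.9471 / 1.5296 = 0.6192 = 61.92%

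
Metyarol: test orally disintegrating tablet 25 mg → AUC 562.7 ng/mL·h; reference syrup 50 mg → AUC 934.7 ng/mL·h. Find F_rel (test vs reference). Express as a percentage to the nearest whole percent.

F_rel = 120%

F_rel = (AUC_test/D_test) / (AUC_ref/D_ref)
      = (562.7/25) / (934.7/50)
      = 22.508 / 18.694 = 1.2040 = 120.40%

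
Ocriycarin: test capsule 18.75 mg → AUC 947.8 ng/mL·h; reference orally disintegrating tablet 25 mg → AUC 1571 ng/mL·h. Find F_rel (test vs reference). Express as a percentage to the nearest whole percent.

F_rel = (AUC_test/D_test) / (AUC_ref/D_ref)
      = (947.8/18.75) / (1571/25)
      = 50.5493 / 62.84 = 0.8044 = 80.44%

F_rel = 80%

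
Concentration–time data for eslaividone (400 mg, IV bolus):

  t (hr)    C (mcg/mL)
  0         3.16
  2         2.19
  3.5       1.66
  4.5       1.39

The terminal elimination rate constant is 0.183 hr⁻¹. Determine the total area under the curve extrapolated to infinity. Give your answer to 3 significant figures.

Trapezoidal AUC_0→4.5:
  [0→2]: (3.16+2.19)/2 × 2 = 5.35
  [2→3.5]: (2.19+1.66)/2 × 1.5 = 2.8875
  [3.5→4.5]: (1.66+1.39)/2 × 1 = 1.525
  Sum = 9.7625 mcg/mL·hr
Extrapolated tail: C_last / k_e = 1.39 / 0.183 = 7.596
AUC_0→∞ = 9.7625 + 7.596 = 17.3585 mcg/mL·hr

AUC = 17.4 mcg/mL·hr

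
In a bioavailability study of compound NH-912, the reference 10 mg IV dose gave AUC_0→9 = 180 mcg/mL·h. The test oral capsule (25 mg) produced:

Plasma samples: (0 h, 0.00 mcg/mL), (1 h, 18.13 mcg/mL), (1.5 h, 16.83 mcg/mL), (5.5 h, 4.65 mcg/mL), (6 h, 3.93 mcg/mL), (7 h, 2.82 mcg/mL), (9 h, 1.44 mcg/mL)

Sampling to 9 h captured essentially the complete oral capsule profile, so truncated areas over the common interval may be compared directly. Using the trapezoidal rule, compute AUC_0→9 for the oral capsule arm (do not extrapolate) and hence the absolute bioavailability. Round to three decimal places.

F = 0.157

Trapezoidal AUC_0→9 (oral capsule):
  [0→1]: (0.00+18.13)/2 × 1 = 9.065
  [1→1.5]: (18.13+16.83)/2 × 0.5 = 8.74
  [1.5→5.5]: (16.83+4.65)/2 × 4 = 42.96
  [5.5→6]: (4.65+3.93)/2 × 0.5 = 2.145
  [6→7]: (3.93+2.82)/2 × 1 = 3.375
  [7→9]: (2.82+1.44)/2 × 2 = 4.26
  Sum = 70.545 mcg/mL·h
F = (AUC_ev/D_ev)/(AUC_iv/D_iv) = (70.545/25)/(180/10) = 2.8218/18 = 0.1568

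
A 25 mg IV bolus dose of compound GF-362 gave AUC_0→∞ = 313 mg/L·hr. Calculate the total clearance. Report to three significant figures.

CL = Dose_iv / AUC_0→∞
   = 25 / 313 = 0.0798722 L/hr

CL = 0.0799 L/hr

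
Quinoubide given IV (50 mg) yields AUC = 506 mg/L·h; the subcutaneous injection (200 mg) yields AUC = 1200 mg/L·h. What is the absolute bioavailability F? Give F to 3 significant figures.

F = 0.593

F = (AUC_ev / D_ev) / (AUC_iv / D_iv)
  = (1200/200) / (506/50)
  = 6 / 10.12 = 0.5929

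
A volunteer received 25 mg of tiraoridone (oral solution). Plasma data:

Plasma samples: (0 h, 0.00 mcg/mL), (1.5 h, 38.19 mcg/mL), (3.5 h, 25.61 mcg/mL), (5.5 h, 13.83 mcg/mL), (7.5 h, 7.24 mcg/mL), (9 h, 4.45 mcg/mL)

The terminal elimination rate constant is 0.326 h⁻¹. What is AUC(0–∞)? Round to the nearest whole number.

AUC = 175 mcg/mL·h

Trapezoidal AUC_0→9:
  [0→1.5]: (0.00+38.19)/2 × 1.5 = 28.6425
  [1.5→3.5]: (38.19+25.61)/2 × 2 = 63.8
  [3.5→5.5]: (25.61+13.83)/2 × 2 = 39.44
  [5.5→7.5]: (13.83+7.24)/2 × 2 = 21.07
  [7.5→9]: (7.24+4.45)/2 × 1.5 = 8.7675
  Sum = 161.72 mcg/mL·h
Extrapolated tail: C_last / k_e = 4.45 / 0.326 = 13.650
AUC_0→∞ = 161.72 + 13.650 = 175.37 mcg/mL·h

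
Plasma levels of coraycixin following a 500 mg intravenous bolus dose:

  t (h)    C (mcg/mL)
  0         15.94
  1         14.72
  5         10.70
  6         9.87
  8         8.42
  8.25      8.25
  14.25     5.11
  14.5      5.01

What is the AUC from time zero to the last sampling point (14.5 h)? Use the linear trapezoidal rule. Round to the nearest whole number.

Trapezoidal AUC_0→14.5:
  [0→1]: (15.94+14.72)/2 × 1 = 15.33
  [1→5]: (14.72+10.70)/2 × 4 = 50.84
  [5→6]: (10.70+9.87)/2 × 1 = 10.285
  [6→8]: (9.87+8.42)/2 × 2 = 18.29
  [8→8.25]: (8.42+8.25)/2 × 0.25 = 2.08375
  [8.25→14.25]: (8.25+5.11)/2 × 6 = 40.08
  [14.25→14.5]: (5.11+5.01)/2 × 0.25 = 1.265
  Sum = 138.17375 mcg/mL·h

AUC = 138 mcg/mL·h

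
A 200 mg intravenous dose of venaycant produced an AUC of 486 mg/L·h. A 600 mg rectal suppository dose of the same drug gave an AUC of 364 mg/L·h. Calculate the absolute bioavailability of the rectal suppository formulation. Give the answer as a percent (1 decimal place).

F = 25.0%

F = (AUC_ev / D_ev) / (AUC_iv / D_iv)
  = (364/600) / (486/200)
  = 0.606667 / 2.43 = 0.2497
  = 24.97%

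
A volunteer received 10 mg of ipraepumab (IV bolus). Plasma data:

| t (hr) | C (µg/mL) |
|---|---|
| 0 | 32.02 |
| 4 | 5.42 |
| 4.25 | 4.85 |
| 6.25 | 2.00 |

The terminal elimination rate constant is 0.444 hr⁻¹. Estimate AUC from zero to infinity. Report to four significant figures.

AUC = 87.52 µg/mL·hr

Trapezoidal AUC_0→6.25:
  [0→4]: (32.02+5.42)/2 × 4 = 74.88
  [4→4.25]: (5.42+4.85)/2 × 0.25 = 1.28375
  [4.25→6.25]: (4.85+2.00)/2 × 2 = 6.85
  Sum = 83.01375 µg/mL·hr
Extrapolated tail: C_last / k_e = 2.00 / 0.444 = 4.505
AUC_0→∞ = 83.01375 + 4.505 = 87.51875 µg/mL·hr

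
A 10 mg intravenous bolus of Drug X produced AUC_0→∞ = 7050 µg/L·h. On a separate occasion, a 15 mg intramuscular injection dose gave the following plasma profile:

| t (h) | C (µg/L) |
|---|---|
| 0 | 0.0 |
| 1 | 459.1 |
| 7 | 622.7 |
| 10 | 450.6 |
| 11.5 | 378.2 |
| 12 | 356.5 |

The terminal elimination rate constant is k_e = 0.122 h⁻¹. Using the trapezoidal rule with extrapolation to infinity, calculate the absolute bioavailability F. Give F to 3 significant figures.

F = 0.833

Trapezoidal AUC_0→12 (intramuscular injection):
  [0→1]: (0.0+459.1)/2 × 1 = 229.55
  [1→7]: (459.1+622.7)/2 × 6 = 3245.4
  [7→10]: (622.7+450.6)/2 × 3 = 1609.95
  [10→11.5]: (450.6+378.2)/2 × 1.5 = 621.6
  [11.5→12]: (378.2+356.5)/2 × 0.5 = 183.675
  Sum = 5890.175 µg/L·h
Tail: C_last/k_e = 356.5/0.122 = 2922.131
AUC_0→∞ (intramuscular injection) = 5890.175 + 2922.131 = 8812.306 µg/L·h
F = (AUC_ev/D_ev)/(AUC_iv/D_iv) = (8812.306/15)/(7050/10) = 587.487/705 = 0.8333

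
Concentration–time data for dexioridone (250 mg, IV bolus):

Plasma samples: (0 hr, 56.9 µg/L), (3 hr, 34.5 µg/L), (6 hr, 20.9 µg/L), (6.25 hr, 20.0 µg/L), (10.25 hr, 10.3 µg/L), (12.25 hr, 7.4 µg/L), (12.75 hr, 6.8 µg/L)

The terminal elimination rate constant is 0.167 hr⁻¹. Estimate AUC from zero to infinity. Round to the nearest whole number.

AUC = 348 µg/L·hr

Trapezoidal AUC_0→12.75:
  [0→3]: (56.9+34.5)/2 × 3 = 137.1
  [3→6]: (34.5+20.9)/2 × 3 = 83.1
  [6→6.25]: (20.9+20.0)/2 × 0.25 = 5.1125
  [6.25→10.25]: (20.0+10.3)/2 × 4 = 60.6
  [10.25→12.25]: (10.3+7.4)/2 × 2 = 17.7
  [12.25→12.75]: (7.4+6.8)/2 × 0.5 = 3.55
  Sum = 307.1625 µg/L·hr
Extrapolated tail: C_last / k_e = 6.8 / 0.167 = 40.719
AUC_0→∞ = 307.1625 + 40.719 = 347.8815 µg/L·hr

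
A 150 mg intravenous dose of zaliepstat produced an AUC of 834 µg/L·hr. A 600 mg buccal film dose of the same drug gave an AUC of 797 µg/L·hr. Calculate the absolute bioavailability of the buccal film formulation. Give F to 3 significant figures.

F = (AUC_ev / D_ev) / (AUC_iv / D_iv)
  = (797/600) / (834/150)
  = 1.32833 / 5.56 = 0.2389

F = 0.239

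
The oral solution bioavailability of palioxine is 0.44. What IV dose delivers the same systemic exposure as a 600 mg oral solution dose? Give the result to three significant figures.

Systemic exposure from an extravascular dose = F × D_ev, so the equivalent IV dose is F × D_ev.
D_iv = F × D_ev = 0.44 × 600 = 264 mg

D_iv = 264 mg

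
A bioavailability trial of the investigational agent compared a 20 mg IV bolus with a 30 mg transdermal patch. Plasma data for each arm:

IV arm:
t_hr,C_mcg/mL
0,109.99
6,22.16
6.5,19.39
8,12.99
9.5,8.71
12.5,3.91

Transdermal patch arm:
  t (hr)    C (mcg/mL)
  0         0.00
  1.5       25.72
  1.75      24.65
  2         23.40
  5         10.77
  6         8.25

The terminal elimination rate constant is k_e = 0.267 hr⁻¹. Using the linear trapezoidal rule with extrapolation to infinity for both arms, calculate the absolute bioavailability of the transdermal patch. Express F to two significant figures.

F = 0.17

Trapezoidal AUC_0→12.5 (IV):
  [0→6]: (109.99+22.16)/2 × 6 = 396.45
  [6→6.5]: (22.16+19.39)/2 × 0.5 = 10.3875
  [6.5→8]: (19.39+12.99)/2 × 1.5 = 24.285
  [8→9.5]: (12.99+8.71)/2 × 1.5 = 16.275
  [9.5→12.5]: (8.71+3.91)/2 × 3 = 18.93
  Sum = 466.3275 mcg/mL·hr
IV tail: 3.91/0.267 = 14.644; AUC_iv,0→∞ = 466.3275 + 14.644 = 480.9715 mcg/mL·hr
Trapezoidal AUC_0→6 (transdermal patch):
  [0→1.5]: (0.00+25.72)/2 × 1.5 = 19.29
  [1.5→1.75]: (25.72+24.65)/2 × 0.25 = 6.29625
  [1.75→2]: (24.65+23.40)/2 × 0.25 = 6.00625
  [2→5]: (23.40+10.77)/2 × 3 = 51.255
  [5→6]: (10.77+8.25)/2 × 1 = 9.51
  Sum = 92.3575 mcg/mL·hr
transdermal patch tail: 8.25/0.267 = 30.899; AUC_ev,0→∞ = 92.3575 + 30.899 = 123.2565 mcg/mL·hr
F = (AUC_ev/D_ev)/(AUC_iv/D_iv) = (123.2565/30)/(480.9715/20) = 4.10855/24.048575 = 0.1708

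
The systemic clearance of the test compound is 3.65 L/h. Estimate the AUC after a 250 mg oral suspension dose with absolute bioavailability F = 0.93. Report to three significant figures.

AUC_0→∞ = F × Dose / CL
        = 0.93 × 250 / 3.65 = 63.6986 mg/L·h

AUC = 63.7 mg/L·h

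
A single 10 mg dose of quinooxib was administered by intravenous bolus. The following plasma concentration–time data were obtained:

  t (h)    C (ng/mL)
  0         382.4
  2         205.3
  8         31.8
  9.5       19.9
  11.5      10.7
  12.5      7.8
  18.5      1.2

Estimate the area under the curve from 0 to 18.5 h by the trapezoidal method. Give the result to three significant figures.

AUC = 1400 ng/mL·h

Trapezoidal AUC_0→18.5:
  [0→2]: (382.4+205.3)/2 × 2 = 587.7
  [2→8]: (205.3+31.8)/2 × 6 = 711.3
  [8→9.5]: (31.8+19.9)/2 × 1.5 = 38.775
  [9.5→11.5]: (19.9+10.7)/2 × 2 = 30.6
  [11.5→12.5]: (10.7+7.8)/2 × 1 = 9.25
  [12.5→18.5]: (7.8+1.2)/2 × 6 = 27.0
  Sum = 1404.625 ng/mL·h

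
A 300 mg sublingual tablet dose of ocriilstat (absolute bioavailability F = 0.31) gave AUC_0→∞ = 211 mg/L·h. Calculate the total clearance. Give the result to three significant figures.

CL = F × Dose / AUC_0→∞
   = 0.31 × 300 / 211 = 0.440758 L/h

CL = 0.441 L/h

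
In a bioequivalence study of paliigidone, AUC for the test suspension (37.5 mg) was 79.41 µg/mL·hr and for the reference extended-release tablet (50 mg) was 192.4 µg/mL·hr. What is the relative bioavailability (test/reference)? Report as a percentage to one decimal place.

F_rel = 55.0%

F_rel = (AUC_test/D_test) / (AUC_ref/D_ref)
      = (79.41/37.5) / (192.4/50)
      = 2.1176 / 3.848 = 0.5503 = 55.03%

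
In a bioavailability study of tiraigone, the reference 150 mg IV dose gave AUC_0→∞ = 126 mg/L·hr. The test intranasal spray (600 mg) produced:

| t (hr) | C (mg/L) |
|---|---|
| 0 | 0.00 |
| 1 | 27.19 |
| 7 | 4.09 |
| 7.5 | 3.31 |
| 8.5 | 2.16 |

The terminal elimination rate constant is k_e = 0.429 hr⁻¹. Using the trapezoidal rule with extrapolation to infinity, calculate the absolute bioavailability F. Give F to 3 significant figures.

F = 0.232

Trapezoidal AUC_0→8.5 (intranasal spray):
  [0→1]: (0.00+27.19)/2 × 1 = 13.595
  [1→7]: (27.19+4.09)/2 × 6 = 93.84
  [7→7.5]: (4.09+3.31)/2 × 0.5 = 1.85
  [7.5→8.5]: (3.31+2.16)/2 × 1 = 2.735
  Sum = 112.02 mg/L·hr
Tail: C_last/k_e = 2.16/0.429 = 5.035
AUC_0→∞ (intranasal spray) = 112.02 + 5.035 = 117.055 mg/L·hr
F = (AUC_ev/D_ev)/(AUC_iv/D_iv) = (117.055/600)/(126/150) = 0.195092/0.84 = 0.2323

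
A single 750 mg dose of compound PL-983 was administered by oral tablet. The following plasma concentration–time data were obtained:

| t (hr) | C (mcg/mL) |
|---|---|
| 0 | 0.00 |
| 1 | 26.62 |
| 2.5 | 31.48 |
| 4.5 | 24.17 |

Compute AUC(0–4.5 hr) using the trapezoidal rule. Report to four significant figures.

Trapezoidal AUC_0→4.5:
  [0→1]: (0.00+26.62)/2 × 1 = 13.31
  [1→2.5]: (26.62+31.48)/2 × 1.5 = 43.575
  [2.5→4.5]: (31.48+24.17)/2 × 2 = 55.65
  Sum = 112.535 mcg/mL·hr

AUC = 112.5 mcg/mL·hr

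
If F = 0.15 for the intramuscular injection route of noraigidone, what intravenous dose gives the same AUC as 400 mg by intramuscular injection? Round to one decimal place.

Systemic exposure from an extravascular dose = F × D_ev, so the equivalent IV dose is F × D_ev.
D_iv = F × D_ev = 0.15 × 400 = 60 mg

D_iv = 60.0 mg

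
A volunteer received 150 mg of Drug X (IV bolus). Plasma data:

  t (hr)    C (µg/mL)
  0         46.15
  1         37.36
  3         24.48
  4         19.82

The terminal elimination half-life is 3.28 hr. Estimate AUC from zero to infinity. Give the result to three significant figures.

Trapezoidal AUC_0→4:
  [0→1]: (46.15+37.36)/2 × 1 = 41.755
  [1→3]: (37.36+24.48)/2 × 2 = 61.84
  [3→4]: (24.48+19.82)/2 × 1 = 22.15
  Sum = 125.745 µg/mL·hr
k_e = ln2 / t½ = 0.693147 / 3.28 = 0.2113 hr^-1
Extrapolated tail: C_last / k_e = 19.82 / 0.2113 = 93.800
AUC_0→∞ = 125.745 + 93.800 = 219.545 µg/mL·hr

AUC = 220 µg/mL·hr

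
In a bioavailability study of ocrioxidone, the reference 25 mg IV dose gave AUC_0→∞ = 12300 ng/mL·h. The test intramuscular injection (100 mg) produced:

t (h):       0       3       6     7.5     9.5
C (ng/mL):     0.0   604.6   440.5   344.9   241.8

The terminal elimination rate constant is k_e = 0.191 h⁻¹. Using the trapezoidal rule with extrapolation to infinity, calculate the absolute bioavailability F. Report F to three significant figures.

F = 0.0999

Trapezoidal AUC_0→9.5 (intramuscular injection):
  [0→3]: (0.0+604.6)/2 × 3 = 906.9
  [3→6]: (604.6+440.5)/2 × 3 = 1567.65
  [6→7.5]: (440.5+344.9)/2 × 1.5 = 589.05
  [7.5→9.5]: (344.9+241.8)/2 × 2 = 586.7
  Sum = 3650.3 ng/mL·h
Tail: C_last/k_e = 241.8/0.191 = 1265.969
AUC_0→∞ (intramuscular injection) = 3650.3 + 1265.969 = 4916.269 ng/mL·h
F = (AUC_ev/D_ev)/(AUC_iv/D_iv) = (4916.269/100)/(12300/25) = 49.16269/492 = 0.0999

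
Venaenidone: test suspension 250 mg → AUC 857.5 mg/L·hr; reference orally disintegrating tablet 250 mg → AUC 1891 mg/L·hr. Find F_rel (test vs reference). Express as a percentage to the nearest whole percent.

F_rel = (AUC_test/D_test) / (AUC_ref/D_ref)
      = (857.5/250) / (1891/250)
      = 3.43 / 7.564 = 0.4535 = 45.35%

F_rel = 45%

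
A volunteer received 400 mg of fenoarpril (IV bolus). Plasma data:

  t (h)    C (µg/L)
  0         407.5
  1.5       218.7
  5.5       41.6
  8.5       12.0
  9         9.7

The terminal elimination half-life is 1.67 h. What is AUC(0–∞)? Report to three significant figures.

AUC = 1100 µg/L·h

Trapezoidal AUC_0→9:
  [0→1.5]: (407.5+218.7)/2 × 1.5 = 469.65
  [1.5→5.5]: (218.7+41.6)/2 × 4 = 520.6
  [5.5→8.5]: (41.6+12.0)/2 × 3 = 80.4
  [8.5→9]: (12.0+9.7)/2 × 0.5 = 5.425
  Sum = 1076.075 µg/L·h
k_e = ln2 / t½ = 0.693147 / 1.67 = 0.4151 h^-1
Extrapolated tail: C_last / k_e = 9.7 / 0.4151 = 23.368
AUC_0→∞ = 1076.075 + 23.368 = 1099.443 µg/L·h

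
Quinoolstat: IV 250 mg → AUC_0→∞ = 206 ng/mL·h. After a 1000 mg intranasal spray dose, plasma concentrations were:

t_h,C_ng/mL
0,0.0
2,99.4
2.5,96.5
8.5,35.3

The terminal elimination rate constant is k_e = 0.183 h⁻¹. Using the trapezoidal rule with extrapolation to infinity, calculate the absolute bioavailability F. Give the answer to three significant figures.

Trapezoidal AUC_0→8.5 (intranasal spray):
  [0→2]: (0.0+99.4)/2 × 2 = 99.4
  [2→2.5]: (99.4+96.5)/2 × 0.5 = 48.975
  [2.5→8.5]: (96.5+35.3)/2 × 6 = 395.4
  Sum = 543.775 ng/mL·h
Tail: C_last/k_e = 35.3/0.183 = 192.896
AUC_0→∞ (intranasal spray) = 543.775 + 192.896 = 736.671 ng/mL·h
F = (AUC_ev/D_ev)/(AUC_iv/D_iv) = (736.671/1000)/(206/250) = 0.736671/0.824 = 0.8940

F = 0.894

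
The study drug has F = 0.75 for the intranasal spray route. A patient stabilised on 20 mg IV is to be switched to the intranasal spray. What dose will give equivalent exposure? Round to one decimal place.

D_intranasal = 26.7 mg

For equal systemic exposure: F × D_ev = D_iv
D_ev = D_iv / F = 20 / 0.75 = 26.6667 mg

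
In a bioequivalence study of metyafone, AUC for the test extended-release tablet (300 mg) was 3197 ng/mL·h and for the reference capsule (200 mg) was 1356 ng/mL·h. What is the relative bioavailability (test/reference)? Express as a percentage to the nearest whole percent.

F_rel = 157%

F_rel = (AUC_test/D_test) / (AUC_ref/D_ref)
      = (3197/300) / (1356/200)
      = 10.6567 / 6.78 = 1.5718 = 157.18%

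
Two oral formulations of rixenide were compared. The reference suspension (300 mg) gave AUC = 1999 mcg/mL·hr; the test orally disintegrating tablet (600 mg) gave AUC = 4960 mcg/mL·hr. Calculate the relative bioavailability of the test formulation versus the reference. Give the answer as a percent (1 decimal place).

F_rel = 124.1%

F_rel = (AUC_test/D_test) / (AUC_ref/D_ref)
      = (4960/600) / (1999/300)
      = 8.26667 / 6.66333 = 1.2406 = 124.06%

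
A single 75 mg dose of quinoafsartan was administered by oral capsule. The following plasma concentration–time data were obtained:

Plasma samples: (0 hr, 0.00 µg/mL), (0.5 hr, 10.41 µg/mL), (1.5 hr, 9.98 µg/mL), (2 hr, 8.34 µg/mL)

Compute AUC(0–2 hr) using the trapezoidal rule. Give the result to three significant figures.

AUC = 17.4 µg/mL·hr

Trapezoidal AUC_0→2:
  [0→0.5]: (0.00+10.41)/2 × 0.5 = 2.6025
  [0.5→1.5]: (10.41+9.98)/2 × 1 = 10.195
  [1.5→2]: (9.98+8.34)/2 × 0.5 = 4.58
  Sum = 17.3775 µg/mL·hr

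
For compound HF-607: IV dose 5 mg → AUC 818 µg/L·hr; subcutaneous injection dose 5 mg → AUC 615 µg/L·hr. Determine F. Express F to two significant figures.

F = 0.75

F = (AUC_ev / D_ev) / (AUC_iv / D_iv)
  = (615/5) / (818/5)
  = 123 / 163.6 = 0.7518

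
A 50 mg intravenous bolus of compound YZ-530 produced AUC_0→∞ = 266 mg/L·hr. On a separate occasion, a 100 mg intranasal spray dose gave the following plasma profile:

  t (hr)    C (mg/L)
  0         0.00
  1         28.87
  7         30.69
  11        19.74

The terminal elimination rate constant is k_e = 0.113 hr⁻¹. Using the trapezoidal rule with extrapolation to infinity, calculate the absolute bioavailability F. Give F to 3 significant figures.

Trapezoidal AUC_0→11 (intranasal spray):
  [0→1]: (0.00+28.87)/2 × 1 = 14.435
  [1→7]: (28.87+30.69)/2 × 6 = 178.68
  [7→11]: (30.69+19.74)/2 × 4 = 100.86
  Sum = 293.975 mg/L·hr
Tail: C_last/k_e = 19.74/0.113 = 174.690
AUC_0→∞ (intranasal spray) = 293.975 + 174.690 = 468.665 mg/L·hr
F = (AUC_ev/D_ev)/(AUC_iv/D_iv) = (468.665/100)/(266/50) = 4.68665/5.32 = 0.8809

F = 0.881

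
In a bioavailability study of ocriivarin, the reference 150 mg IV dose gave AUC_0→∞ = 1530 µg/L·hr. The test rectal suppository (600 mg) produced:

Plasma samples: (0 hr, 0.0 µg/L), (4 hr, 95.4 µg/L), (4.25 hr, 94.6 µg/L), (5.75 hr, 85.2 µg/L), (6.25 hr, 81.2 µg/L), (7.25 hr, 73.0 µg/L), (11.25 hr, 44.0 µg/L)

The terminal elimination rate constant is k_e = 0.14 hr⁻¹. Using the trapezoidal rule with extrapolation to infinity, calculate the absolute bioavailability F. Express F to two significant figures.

F = 0.17

Trapezoidal AUC_0→11.25 (rectal suppository):
  [0→4]: (0.0+95.4)/2 × 4 = 190.8
  [4→4.25]: (95.4+94.6)/2 × 0.25 = 23.75
  [4.25→5.75]: (94.6+85.2)/2 × 1.5 = 134.85
  [5.75→6.25]: (85.2+81.2)/2 × 0.5 = 41.6
  [6.25→7.25]: (81.2+73.0)/2 × 1 = 77.1
  [7.25→11.25]: (73.0+44.0)/2 × 4 = 234.0
  Sum = 702.1 µg/L·hr
Tail: C_last/k_e = 44.0/0.14 = 314.286
AUC_0→∞ (rectal suppository) = 702.1 + 314.286 = 1016.386 µg/L·hr
F = (AUC_ev/D_ev)/(AUC_iv/D_iv) = (1016.386/600)/(1530/150) = 1.69398/10.2 = 0.1661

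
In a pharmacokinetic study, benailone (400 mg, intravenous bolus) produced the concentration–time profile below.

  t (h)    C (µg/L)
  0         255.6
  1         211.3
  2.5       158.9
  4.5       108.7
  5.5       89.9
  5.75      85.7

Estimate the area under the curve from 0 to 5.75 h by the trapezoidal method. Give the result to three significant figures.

AUC = 900 µg/L·h

Trapezoidal AUC_0→5.75:
  [0→1]: (255.6+211.3)/2 × 1 = 233.45
  [1→2.5]: (211.3+158.9)/2 × 1.5 = 277.65
  [2.5→4.5]: (158.9+108.7)/2 × 2 = 267.6
  [4.5→5.5]: (108.7+89.9)/2 × 1 = 99.3
  [5.5→5.75]: (89.9+85.7)/2 × 0.25 = 21.95
  Sum = 899.95 µg/L·h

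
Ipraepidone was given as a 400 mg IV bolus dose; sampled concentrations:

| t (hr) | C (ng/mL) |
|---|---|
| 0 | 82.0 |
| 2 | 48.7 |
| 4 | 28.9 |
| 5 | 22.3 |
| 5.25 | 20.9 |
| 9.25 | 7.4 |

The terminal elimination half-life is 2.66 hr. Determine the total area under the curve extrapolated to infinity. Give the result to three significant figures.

Trapezoidal AUC_0→9.25:
  [0→2]: (82.0+48.7)/2 × 2 = 130.7
  [2→4]: (48.7+28.9)/2 × 2 = 77.6
  [4→5]: (28.9+22.3)/2 × 1 = 25.6
  [5→5.25]: (22.3+20.9)/2 × 0.25 = 5.4
  [5.25→9.25]: (20.9+7.4)/2 × 4 = 56.6
  Sum = 295.9 ng/mL·hr
k_e = ln2 / t½ = 0.693147 / 2.66 = 0.2606 hr^-1
Extrapolated tail: C_last / k_e = 7.4 / 0.2606 = 28.396
AUC_0→∞ = 295.9 + 28.396 = 324.296 ng/mL·hr

AUC = 324 ng/mL·hr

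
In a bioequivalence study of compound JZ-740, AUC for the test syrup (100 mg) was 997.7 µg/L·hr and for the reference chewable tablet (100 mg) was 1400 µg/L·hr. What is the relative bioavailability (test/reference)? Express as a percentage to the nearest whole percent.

F_rel = 71%

F_rel = (AUC_test/D_test) / (AUC_ref/D_ref)
      = (997.7/100) / (1400/100)
      = 9.977 / 14 = 0.7126 = 71.26%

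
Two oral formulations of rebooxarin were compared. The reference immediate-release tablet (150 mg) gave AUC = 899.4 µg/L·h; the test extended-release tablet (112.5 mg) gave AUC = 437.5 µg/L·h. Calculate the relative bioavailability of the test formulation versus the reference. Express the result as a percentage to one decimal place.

F_rel = 64.9%

F_rel = (AUC_test/D_test) / (AUC_ref/D_ref)
      = (437.5/112.5) / (899.4/150)
      = 3.88889 / 5.996 = 0.6486 = 64.86%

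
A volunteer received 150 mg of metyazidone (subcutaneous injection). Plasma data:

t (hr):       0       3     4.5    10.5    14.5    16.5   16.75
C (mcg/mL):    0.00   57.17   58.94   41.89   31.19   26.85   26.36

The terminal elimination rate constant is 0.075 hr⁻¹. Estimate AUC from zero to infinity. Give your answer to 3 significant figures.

AUC = 1040 mcg/mL·hr

Trapezoidal AUC_0→16.75:
  [0→3]: (0.00+57.17)/2 × 3 = 85.755
  [3→4.5]: (57.17+58.94)/2 × 1.5 = 87.0825
  [4.5→10.5]: (58.94+41.89)/2 × 6 = 302.49
  [10.5→14.5]: (41.89+31.19)/2 × 4 = 146.16
  [14.5→16.5]: (31.19+26.85)/2 × 2 = 58.04
  [16.5→16.75]: (26.85+26.36)/2 × 0.25 = 6.65125
  Sum = 686.17875 mcg/mL·hr
Extrapolated tail: C_last / k_e = 26.36 / 0.075 = 351.467
AUC_0→∞ = 686.17875 + 351.467 = 1037.64575 mcg/mL·hr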